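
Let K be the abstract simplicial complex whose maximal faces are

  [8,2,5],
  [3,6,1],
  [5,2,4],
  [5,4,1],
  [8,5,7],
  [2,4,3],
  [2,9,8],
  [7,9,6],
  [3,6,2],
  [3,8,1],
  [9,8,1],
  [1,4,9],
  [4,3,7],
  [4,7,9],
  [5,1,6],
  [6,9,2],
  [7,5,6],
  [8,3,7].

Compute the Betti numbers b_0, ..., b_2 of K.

We work with the vertex ordering 1 < 2 < 3 < 4 < 5 < 6 < 7 < 8 < 9. The simplices of K, each written with vertices in increasing order, are:

  0-simplices (9): [1], [2], [3], [4], [5], [6], [7], [8], [9]
  1-simplices (27): (27 of them)
  2-simplices (18): [1,3,6], [1,3,8], [1,4,5], [1,4,9], [1,5,6], [1,8,9], [2,3,4], [2,3,6], [2,4,5], [2,5,8], [2,6,9], [2,8,9], [3,4,7], [3,7,8], [4,7,9], [5,6,7], [5,7,8], [6,7,9]

Hence C_0 ≅ Z^9, C_1 ≅ Z^27, C_2 ≅ Z^18.

Boundary ∂_1: C_1 → C_0 sends each edge [p,q] (with p < q) to q − p. For instance
  ∂[7,8] = [8] − [7].
The 9×27 boundary matrix has rank 8 and Smith normal form diag(1,1,1,1,1,1,1,1).

Boundary ∂_2: C_2 → C_1 maps a triangle to the signed sum of its edges. For instance
  ∂[6,7,9] = [7,9] − [6,9] + [6,7],
  ∂[2,8,9] = [8,9] − [2,9] + [2,8].
The resulting 27×18 matrix has rank 17, and its Smith normal form has invariant factors (1,1,1,1,1,1,1,1,1,1,1,1,1,1,1,1,1).

Reading off H_k = ker ∂_k / im ∂_{k+1}:

  H_0: rank C_0 − rank ∂_1 = 9 − 8 = 1, and the invariant factors of ∂_1 are all 1, so H_0 = Z.
  H_1: rank ker ∂_1 − rank ∂_2 = (27 − 8) − 17 = 2, and the invariant factors of ∂_2 are all 1, so H_1 = Z^2.
  H_2: rank ker ∂_2 − rank ∂_3 = (18 − 17) − 0 = 1, and there is no ∂_3, so H_2 = Z.

Hence the Betti numbers are b_0 = 1, b_1 = 2, b_2 = 1.

b_0 = 1, b_1 = 2, b_2 = 1.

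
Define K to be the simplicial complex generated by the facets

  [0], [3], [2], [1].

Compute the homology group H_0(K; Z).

H_0 ≅ Z^4.

K has 4 vertices.
rank ∂_0 = 0, rank ∂_1 = 0 ⇒ b_0 = 4 − 0 − 0 = 4. So H_0 = Z^4.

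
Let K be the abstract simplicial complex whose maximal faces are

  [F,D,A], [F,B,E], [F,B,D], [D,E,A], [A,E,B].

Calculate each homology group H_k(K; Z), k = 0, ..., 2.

H_0 ≅ Z,  H_1 ≅ Z,  H_2 = 0.

We work with the vertex ordering A < B < D < E < F. The simplices of K, each written with vertices in increasing order, are:

  0-simplices (5): A, B, D, E, F
  1-simplices (10): AB, AD, AE, AF, BD, BE, BF, DE, DF, EF
  2-simplices (5): ABE, ADE, ADF, BDF, BEF

Hence C_0 ≅ Z^5, C_1 ≅ Z^10, C_2 ≅ Z^5.

Boundary ∂_1: C_1 → C_0 sends each edge [p,q] (with p < q) to q − p.
The resulting 5×10 matrix has rank 4, and its Smith normal form has invariant factors (1,1,1,1).

∂_2: C_2 → C_1 maps a triangle to the signed sum of its edges. For instance
  ∂BEF = EF − BF + BE,
  ∂BDF = DF − BF + BD.
This gives a 10×5 integer matrix of rank 5; reducing to Smith normal form yields diagonal entries (1,1,1,1,1).

Now H_k = ker ∂_k / im ∂_{k+1}, so:

  H_0: rank C_0 − rank ∂_1 = 5 − 4 = 1, and the invariant factors of ∂_1 are all 1, so H_0 ≅ Z.
  H_1: rank ker ∂_1 − rank ∂_2 = (10 − 4) − 5 = 1, and the invariant factors of ∂_2 are all 1, so H_1 ≅ Z.
  H_2: rank ker ∂_2 − rank ∂_3 = (5 − 5) − 0 = 0, and there is no ∂_3, so H_2 ≅ 0.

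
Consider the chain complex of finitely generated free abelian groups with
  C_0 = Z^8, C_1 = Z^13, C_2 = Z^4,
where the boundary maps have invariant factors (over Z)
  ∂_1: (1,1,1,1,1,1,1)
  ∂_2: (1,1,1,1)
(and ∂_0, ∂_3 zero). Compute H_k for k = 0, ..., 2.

H_0: b_0 = 8 − 0 − 7 = 1; torsion from ∂_1 factors > 1: none. So H_0 = Z.
H_1: b_1 = 13 − 7 − 4 = 2; torsion from ∂_2 factors > 1: none. So H_1 = Z^2.
H_2: b_2 = 4 − 4 − 0 = 0; torsion from ∂_3 factors > 1: none. So H_2 = 0.

H_0 = Z,  H_1 = Z^2,  H_2 = 0.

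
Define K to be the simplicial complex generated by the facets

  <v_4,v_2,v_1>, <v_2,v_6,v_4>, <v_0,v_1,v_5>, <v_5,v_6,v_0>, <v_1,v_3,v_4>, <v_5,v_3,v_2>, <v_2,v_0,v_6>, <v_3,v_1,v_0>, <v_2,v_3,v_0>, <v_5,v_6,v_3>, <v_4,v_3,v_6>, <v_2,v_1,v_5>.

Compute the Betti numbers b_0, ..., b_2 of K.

Order the vertices as v_0 < v_1 < v_2 < v_3 < v_4 < v_5 < v_6. Listing each simplex with vertices in this order, K has dimension 2 with simplices:

  0-simplices (7): [v_0], [v_1], [v_2], [v_3], [v_4], [v_5], [v_6]
  1-simplices (18): (18 of them)
  2-simplices (12): (12 of them)

so the chain groups are C_0 ≅ Z^7, C_1 ≅ Z^18, C_2 ≅ Z^12.

Boundary ∂_1: C_1 → C_0 is given by ∂[p,q] = [q] − [p]. For instance
  ∂[v_5,v_6] = [v_6] − [v_5].
As a 7×18 matrix over Z this has rank 6, with invariant factors (1,1,1,1,1,1).

The boundary map ∂_2: C_2 → C_1 maps a triangle to the signed sum of its edges. For instance
  ∂[v_1,v_2,v_5] = [v_2,v_5] − [v_1,v_5] + [v_1,v_2],
  ∂[v_0,v_1,v_5] = [v_1,v_5] − [v_0,v_5] + [v_0,v_1].
The 18×12 boundary matrix has rank 12 and Smith normal form diag(1,1,1,1,1,1,1,1,1,1,1,2).

Reading off H_k = ker ∂_k / im ∂_{k+1}:

  H_0: rank C_0 − rank ∂_1 = 7 − 6 = 1, and the invariant factors of ∂_1 are all 1, so H_0 ≅ Z.
  H_1: rank ker ∂_1 − rank ∂_2 = (18 − 6) − 12 = 0, and ∂_2 has invariant factor 2 > 1, so H_1 ≅ Z/2.
  H_2: rank ker ∂_2 − rank ∂_3 = (12 − 12) − 0 = 0, and there is no ∂_3, so H_2 ≅ 0.

Hence the Betti numbers are b_0 = 1, b_1 = 0, b_2 = 0.

b_0 = 1, b_1 = 0, b_2 = 0.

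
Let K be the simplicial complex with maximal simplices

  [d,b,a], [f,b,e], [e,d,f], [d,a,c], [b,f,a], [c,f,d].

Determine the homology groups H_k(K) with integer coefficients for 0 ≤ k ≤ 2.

Fix the vertex order a < b < c < d < e < f and write every simplex with vertices in increasing order. Then dim K = 2 and the simplices of K are:

  0-simplices (6): a, b, c, d, e, f
  1-simplices (12): ab, ac, ad, af, bd, be, bf, cd, cf, de, df, ef
  2-simplices (6): abd, abf, acd, bef, cdf, def

giving chain groups C_0 ≅ Z^6, C_1 ≅ Z^12, C_2 ≅ Z^6.

The boundary map ∂_1: C_1 → C_0 sends each edge [p,q] (with p < q) to q − p. For instance
  ∂bd = d − b.
The resulting 6×12 matrix has rank 5, and its Smith normal form has invariant factors (1,1,1,1,1).

Boundary ∂_2: C_2 → C_1 acts by ∂[p,q,r] = [q,r] − [p,r] + [p,q]. For instance
  ∂bef = ef − bf + be,
  ∂def = ef − df + de.
As a 12×6 matrix over Z this has rank 6, with invariant factors (1,1,1,1,1,1).

Now H_k = ker ∂_k / im ∂_{k+1}, so:

  H_0: rank C_0 − rank ∂_1 = 6 − 5 = 1, and the invariant factors of ∂_1 are all 1, so H_0 ≅ Z.
  H_1: rank ker ∂_1 − rank ∂_2 = (12 − 5) − 6 = 1, and the invariant factors of ∂_2 are all 1, so H_1 ≅ Z.
  H_2: rank ker ∂_2 − rank ∂_3 = (6 − 6) − 0 = 0, and there is no ∂_3, so H_2 ≅ 0.

(K is a triangulation of the cylinder S^1 x I.)

H_0 ≅ Z,  H_1 ≅ Z,  H_2 = 0.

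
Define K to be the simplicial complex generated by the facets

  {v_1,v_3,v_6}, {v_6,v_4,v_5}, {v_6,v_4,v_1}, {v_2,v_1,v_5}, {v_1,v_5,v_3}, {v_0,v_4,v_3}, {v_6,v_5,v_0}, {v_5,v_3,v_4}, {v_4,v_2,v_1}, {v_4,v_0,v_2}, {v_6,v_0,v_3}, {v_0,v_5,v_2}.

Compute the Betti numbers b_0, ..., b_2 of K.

b_0 = 1, b_1 = 0, b_2 = 0.

K has 7 vertices, 18 edges, 12 triangles.
rank ∂_0 = 0, rank ∂_1 = 6 ⇒ b_0 = 7 − 0 − 6 = 1; all invariant factors of ∂_1 are 1 so no torsion. So H_0 ≅ Z.
rank ∂_1 = 6, rank ∂_2 = 12 ⇒ b_1 = 18 − 6 − 12 = 0; ∂_2 has invariant factor(s) [2] giving torsion. So H_1 ≅ Z_2.
rank ∂_2 = 12, rank ∂_3 = 0 ⇒ b_2 = 12 − 12 − 0 = 0. So H_2 ≅ 0.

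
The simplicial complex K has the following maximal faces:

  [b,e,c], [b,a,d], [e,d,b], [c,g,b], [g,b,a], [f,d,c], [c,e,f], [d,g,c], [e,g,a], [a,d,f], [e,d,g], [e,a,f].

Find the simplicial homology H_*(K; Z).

K has 7 vertices, 18 edges, 12 triangles.
rank ∂_0 = 0, rank ∂_1 = 6 ⇒ b_0 = 7 − 0 − 6 = 1; all invariant factors of ∂_1 are 1 so no torsion. So H_0 ≅ Z.
rank ∂_1 = 6, rank ∂_2 = 12 ⇒ b_1 = 18 − 6 − 12 = 0; ∂_2 has invariant factor(s) [2] giving torsion. So H_1 ≅ Z/2Z.
rank ∂_2 = 12, rank ∂_3 = 0 ⇒ b_2 = 12 − 12 − 0 = 0. So H_2 ≅ 0.

H_0 = Z,  H_1 = Z/2Z,  H_2 = 0.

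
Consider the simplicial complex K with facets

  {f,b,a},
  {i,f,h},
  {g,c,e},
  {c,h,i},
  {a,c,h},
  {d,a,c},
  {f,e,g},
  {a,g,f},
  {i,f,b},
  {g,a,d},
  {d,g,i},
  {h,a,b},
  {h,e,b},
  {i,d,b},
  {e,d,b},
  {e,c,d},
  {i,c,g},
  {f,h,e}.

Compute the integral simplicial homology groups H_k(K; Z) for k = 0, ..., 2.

Order the vertices as a < b < c < d < e < f < g < h < i. Listing each simplex with vertices in this order, K has dimension 2 with simplices:

  0-simplices (9): a, b, c, d, e, f, g, h, i
  1-simplices (27): ab, ac, ad, af, ag, ah, bd, be, bf, bh, bi, cd, ce, cg, ch, ci, de, dg, di, ef, eg, eh, fg, fh, fi, gi, hi
  2-simplices (18): abf, abh, acd, ach, adg, afg, bde, bdi, beh, bfi, cde, ceg, cgi, chi, dgi, efg, efh, fhi

giving chain groups C_0 ≅ Z^9, C_1 ≅ Z^27, C_2 ≅ Z^18.

The boundary map ∂_1: C_1 → C_0 sends each edge [p,q] (with p < q) to q − p. For instance
  ∂bh = h − b.
As a 9×27 matrix over Z this has rank 8, with invariant factors (1,1,1,1,1,1,1,1).

∂_2: C_2 → C_1 sends each 2-simplex [p,q,r] to [q,r] − [p,r] + [p,q]. For instance
  ∂beh = eh − bh + be,
  ∂efg = fg − eg + ef.
The 27×18 boundary matrix has rank 18 and Smith normal form diag(1,1,1,1,1,1,1,1,1,1,1,1,1,1,1,1,1,2).

Computing H_k = (kernel of ∂_k) / (image of ∂_{k+1}):

  H_0: rank C_0 − rank ∂_1 = 9 − 8 = 1, and the invariant factors of ∂_1 are all 1, so H_0 ≅ Z.
  H_1: rank ker ∂_1 − rank ∂_2 = (27 − 8) − 18 = 1, and ∂_2 has invariant factor 2 > 1, so H_1 ≅ Z × Z/2.
  H_2: rank ker ∂_2 − rank ∂_3 = (18 − 18) − 0 = 0, and there is no ∂_3, so H_2 ≅ 0.

H_0 ≅ Z,  H_1 ≅ Z × Z/2,  H_2 = 0.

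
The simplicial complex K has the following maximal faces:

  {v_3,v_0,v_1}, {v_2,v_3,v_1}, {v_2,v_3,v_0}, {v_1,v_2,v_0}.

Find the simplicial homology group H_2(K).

H_2 ≅ Z.

Fix the vertex order v_0 < v_1 < v_2 < v_3 and write every simplex with vertices in increasing order. Then dim K = 2 and the simplices of K are:

  0-simplices (4): [v_0], [v_1], [v_2], [v_3]
  1-simplices (6): [v_0,v_1], [v_0,v_2], [v_0,v_3], [v_1,v_2], [v_1,v_3], [v_2,v_3]
  2-simplices (4): [v_0,v_1,v_2], [v_0,v_1,v_3], [v_0,v_2,v_3], [v_1,v_2,v_3]

Hence C_0 ≅ Z^4, C_1 ≅ Z^6, C_2 ≅ Z^4.

The boundary map ∂_1: C_1 → C_0 sends each edge [p,q] (with p < q) to q − p. For instance
  ∂[v_1,v_2] = [v_2] − [v_1].
The 4×6 boundary matrix has rank 3 and Smith normal form diag(1,1,1).

Boundary ∂_2: C_2 → C_1 maps a triangle to the signed sum of its edges. For instance
  ∂[v_0,v_2,v_3] = [v_2,v_3] − [v_0,v_3] + [v_0,v_2],
  ∂[v_1,v_2,v_3] = [v_2,v_3] − [v_1,v_3] + [v_1,v_2].
The 6×4 boundary matrix has rank 3 and Smith normal form diag(1,1,1).

Computing H_k = (kernel of ∂_k) / (image of ∂_{k+1}):

  H_2: rank ker ∂_2 − rank ∂_3 = (4 − 3) − 0 = 1, and there is no ∂_3, so H_2 ≅ Z.

(K is a triangulation of the 2-sphere S^2.)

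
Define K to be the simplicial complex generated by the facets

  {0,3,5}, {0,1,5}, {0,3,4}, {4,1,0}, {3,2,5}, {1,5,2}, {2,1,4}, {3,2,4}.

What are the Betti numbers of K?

Fix the vertex order 0 < 1 < 2 < 3 < 4 < 5 and write every simplex with vertices in increasing order. Then dim K = 2 and the simplices of K are:

  0-simplices (6): [0], [1], [2], [3], [4], [5]
  1-simplices (12): [0,1], [0,3], [0,4], [0,5], [1,2], [1,4], [1,5], [2,3], [2,4], [2,5], [3,4], [3,5]
  2-simplices (8): [0,1,4], [0,1,5], [0,3,4], [0,3,5], [1,2,4], [1,2,5], [2,3,4], [2,3,5]

Hence C_0 ≅ Z^6, C_1 ≅ Z^12, C_2 ≅ Z^8.

The boundary map ∂_1: C_1 → C_0 sends each edge [p,q] (with p < q) to q − p. For instance
  ∂[1,2] = [2] − [1].
The resulting 6×12 matrix has rank 5, and its Smith normal form has invariant factors (1,1,1,1,1).

Boundary ∂_2: C_2 → C_1 sends each 2-simplex [p,q,r] to [q,r] − [p,r] + [p,q]. For instance
  ∂[2,3,4] = [3,4] − [2,4] + [2,3],
  ∂[2,3,5] = [3,5] − [2,5] + [2,3].
As a 12×8 matrix over Z this has rank 7, with invariant factors (1,1,1,1,1,1,1).

Now H_k = ker ∂_k / im ∂_{k+1}, so:

  H_0: rank C_0 − rank ∂_1 = 6 − 5 = 1, and the invariant factors of ∂_1 are all 1, so H_0 ≅ Z.
  H_1: rank ker ∂_1 − rank ∂_2 = (12 − 5) − 7 = 0, and the invariant factors of ∂_2 are all 1, so H_1 ≅ 0.
  H_2: rank ker ∂_2 − rank ∂_3 = (8 − 7) − 0 = 1, and there is no ∂_3, so H_2 ≅ Z.

Hence the Betti numbers are b_0 = 1, b_1 = 0, b_2 = 1.

b_0 = 1, b_1 = 0, b_2 = 1.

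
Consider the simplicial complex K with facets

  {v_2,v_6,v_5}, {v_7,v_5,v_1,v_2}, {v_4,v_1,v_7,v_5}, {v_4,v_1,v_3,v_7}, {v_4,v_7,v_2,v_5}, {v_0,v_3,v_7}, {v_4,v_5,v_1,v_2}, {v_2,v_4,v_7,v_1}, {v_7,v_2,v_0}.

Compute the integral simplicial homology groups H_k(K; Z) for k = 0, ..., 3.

H_0 = Z,  H_1 = 0,  H_2 = 0,  H_3 = Z.

Take the total order v_0 < v_1 < v_2 < v_3 < v_4 < v_5 < v_6 < v_7 on the vertex set. Then K (dimension 3) consists of the simplices:

  0-simplices (8): [v_0], [v_1], [v_2], [v_3], [v_4], [v_5], [v_6], [v_7]
  1-simplices (18): (18 of them)
  2-simplices (16): (16 of them)
  3-simplices (6): [v_1,v_2,v_4,v_5], [v_1,v_2,v_4,v_7], [v_1,v_2,v_5,v_7], [v_1,v_3,v_4,v_7], [v_1,v_4,v_5,v_7], [v_2,v_4,v_5,v_7]

so the chain groups are C_0 ≅ Z^8, C_1 ≅ Z^18, C_2 ≅ Z^16, C_3 ≅ Z^6.

The boundary map ∂_1: C_1 → C_0 maps an edge to its endpoints' difference, ∂[p,q] = q − p.
As a 8×18 matrix over Z this has rank 7, with invariant factors (1,1,1,1,1,1,1).

Boundary ∂_2: C_2 → C_1 acts by ∂[p,q,r] = [q,r] − [p,r] + [p,q]. For instance
  ∂[v_1,v_3,v_7] = [v_3,v_7] − [v_1,v_7] + [v_1,v_3],
  ∂[v_3,v_4,v_7] = [v_4,v_7] − [v_3,v_7] + [v_3,v_4].
The resulting 18×16 matrix has rank 11, and its Smith normal form has invariant factors (1,1,1,1,1,1,1,1,1,1,1).

∂_3: C_3 → C_2 sends each 3-simplex σ to the alternating sum Σ_i (−1)^i (σ with its i-th vertex removed). For instance
  ∂[v_1,v_2,v_4,v_7] = [v_2,v_4,v_7] − [v_1,v_4,v_7] + [v_1,v_2,v_7] − [v_1,v_2,v_4],
  ∂[v_1,v_4,v_5,v_7] = [v_4,v_5,v_7] − [v_1,v_5,v_7] + [v_1,v_4,v_7] − [v_1,v_4,v_5].
As a 16×6 matrix over Z this has rank 5, with invariant factors (1,1,1,1,1).

Now H_k = ker ∂_k / im ∂_{k+1}, so:

  H_0: rank C_0 − rank ∂_1 = 8 − 7 = 1, and the invariant factors of ∂_1 are all 1, so H_0 = Z.
  H_1: rank ker ∂_1 − rank ∂_2 = (18 − 7) − 11 = 0, and the invariant factors of ∂_2 are all 1, so H_1 = 0.
  H_2: rank ker ∂_2 − rank ∂_3 = (16 − 11) − 5 = 0, and the invariant factors of ∂_3 are all 1, so H_2 = 0.
  H_3: rank ker ∂_3 − rank ∂_4 = (6 − 5) − 0 = 1, and there is no ∂_4, so H_3 = Z.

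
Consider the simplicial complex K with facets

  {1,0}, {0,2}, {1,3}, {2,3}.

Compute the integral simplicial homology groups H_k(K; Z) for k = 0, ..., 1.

Order the vertices as 0 < 1 < 2 < 3. Listing each simplex with vertices in this order, K has dimension 1 with simplices:

  0-simplices (4): [0], [1], [2], [3]
  1-simplices (4): [0,1], [0,2], [1,3], [2,3]

giving chain groups C_0 ≅ Z^4, C_1 ≅ Z^4.

Boundary ∂_1: C_1 → C_0 is given by ∂[p,q] = [q] − [p]. For instance
  ∂[0,1] = [1] − [0].
The 4×4 boundary matrix has rank 3 and Smith normal form diag(1,1,1).

Reading off H_k = ker ∂_k / im ∂_{k+1}:

  H_0: rank C_0 − rank ∂_1 = 4 − 3 = 1, and the invariant factors of ∂_1 are all 1, so H_0 ≅ Z.
  H_1: rank ker ∂_1 − rank ∂_2 = (4 − 3) − 0 = 1, and there is no ∂_2, so H_1 ≅ Z.

H_0 = Z,  H_1 = Z.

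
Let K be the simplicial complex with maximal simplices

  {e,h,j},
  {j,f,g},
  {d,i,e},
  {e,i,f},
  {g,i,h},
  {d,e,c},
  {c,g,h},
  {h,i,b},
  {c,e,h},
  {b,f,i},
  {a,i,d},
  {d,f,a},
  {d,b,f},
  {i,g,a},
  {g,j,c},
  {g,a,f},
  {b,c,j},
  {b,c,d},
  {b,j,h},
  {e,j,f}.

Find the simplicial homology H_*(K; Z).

Take the total order a < b < c < d < e < f < g < h < i < j on the vertex set. Then K (dimension 2) consists of the simplices:

  0-simplices (10): a, b, c, d, e, f, g, h, i, j
  1-simplices (30): ad, af, ag, ai, bc, bd, bf, bh, bi, bj, cd, ce, cg, ch, cj, de, df, di, ef, eh, ei, ej, fg, fi, fj, gh, gi, gj, hi, hj
  2-simplices (20): adf, adi, afg, agi, bcd, bcj, bdf, bfi, bhi, bhj, cde, ceh, cgh, cgj, dei, efi, efj, ehj, fgj, ghi

Hence C_0 ≅ Z^10, C_1 ≅ Z^30, C_2 ≅ Z^20.

Boundary ∂_1: C_1 → C_0 is given by ∂[p,q] = [q] − [p]. For instance
  ∂ei = i − e.
This gives a 10×30 integer matrix of rank 9; reducing to Smith normal form yields diagonal entries (1,1,1,1,1,1,1,1,1).

Boundary ∂_2: C_2 → C_1 sends each 2-simplex [p,q,r] to [q,r] − [p,r] + [p,q]. For instance
  ∂agi = gi − ai + ag,
  ∂dei = ei − di + de.
The 30×20 boundary matrix has rank 20 and Smith normal form diag(1,1,1,1,1,1,1,1,1,1,1,1,1,1,1,1,1,1,1,2).

Reading off H_k = ker ∂_k / im ∂_{k+1}:

  H_0: rank C_0 − rank ∂_1 = 10 − 9 = 1, and the invariant factors of ∂_1 are all 1, so H_0 = Z.
  H_1: rank ker ∂_1 − rank ∂_2 = (30 − 9) − 20 = 1, and ∂_2 has invariant factor 2 > 1, so H_1 = Z ⊕ Z/2.
  H_2: rank ker ∂_2 − rank ∂_3 = (20 − 20) − 0 = 0, and there is no ∂_3, so H_2 = 0.

As a check, the Euler characteristic is 10 − 30 + 20 = 0, which agrees with 1 − 1 + 0 = 0.

H_0 = Z,  H_1 = Z ⊕ Z/2,  H_2 = 0.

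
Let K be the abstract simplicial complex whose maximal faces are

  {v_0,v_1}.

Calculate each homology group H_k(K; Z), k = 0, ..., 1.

K has 2 vertices, 1 edge.
rank ∂_0 = 0, rank ∂_1 = 1 ⇒ b_0 = 2 − 0 − 1 = 1; all invariant factors of ∂_1 are 1 so no torsion. So H_0 = Z.
rank ∂_1 = 1, rank ∂_2 = 0 ⇒ b_1 = 1 − 1 − 0 = 0. So H_1 = 0.

H_0 = Z,  H_1 = 0.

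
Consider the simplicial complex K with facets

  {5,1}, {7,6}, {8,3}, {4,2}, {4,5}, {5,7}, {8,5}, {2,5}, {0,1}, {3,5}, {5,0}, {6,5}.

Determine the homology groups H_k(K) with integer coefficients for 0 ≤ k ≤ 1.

Order the vertices as 0 < 1 < 2 < 3 < 4 < 5 < 6 < 7 < 8. Listing each simplex with vertices in this order, K has dimension 1 with simplices:

  0-simplices (9): [0], [1], [2], [3], [4], [5], [6], [7], [8]
  1-simplices (12): [0,1], [0,5], [1,5], [2,4], [2,5], [3,5], [3,8], [4,5], [5,6], [5,7], [5,8], [6,7]

Hence C_0 ≅ Z^9, C_1 ≅ Z^12.

Boundary ∂_1: C_1 → C_0 maps an edge to its endpoints' difference, ∂[p,q] = q − p. For instance
  ∂[5,8] = [8] − [5].
As a 9×12 matrix over Z this has rank 8, with invariant factors (1,1,1,1,1,1,1,1).

From H_k ≅ ker(∂_k) / im(∂_{k+1}) we obtain:

  H_0: rank C_0 − rank ∂_1 = 9 − 8 = 1, and the invariant factors of ∂_1 are all 1, so H_0 = Z.
  H_1: rank ker ∂_1 − rank ∂_2 = (12 − 8) − 0 = 4, and there is no ∂_2, so H_1 = Z^4.

H_0 ≅ Z,  H_1 ≅ Z^4.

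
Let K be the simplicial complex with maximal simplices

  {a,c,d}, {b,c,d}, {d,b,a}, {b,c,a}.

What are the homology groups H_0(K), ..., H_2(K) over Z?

H_0 = Z,  H_1 = 0,  H_2 = Z.

Fix the vertex order a < b < c < d and write every simplex with vertices in increasing order. Then dim K = 2 and the simplices of K are:

  0-simplices (4): a, b, c, d
  1-simplices (6): ab, ac, ad, bc, bd, cd
  2-simplices (4): abc, abd, acd, bcd

Hence C_0 ≅ Z^4, C_1 ≅ Z^6, C_2 ≅ Z^4.

The boundary map ∂_1: C_1 → C_0 is given by ∂[p,q] = [q] − [p]. For instance
  ∂ad = d − a.
As a 4×6 matrix over Z this has rank 3, with invariant factors (1,1,1).

The boundary map ∂_2: C_2 → C_1 maps a triangle to the signed sum of its edges. For instance
  ∂bcd = cd − bd + bc,
  ∂abd = bd − ad + ab.
The resulting 6×4 matrix has rank 3, and its Smith normal form has invariant factors (1,1,1).

From H_k ≅ ker(∂_k) / im(∂_{k+1}) we obtain:

  H_0: rank C_0 − rank ∂_1 = 4 − 3 = 1, and the invariant factors of ∂_1 are all 1, so H_0 = Z.
  H_1: rank ker ∂_1 − rank ∂_2 = (6 − 3) − 3 = 0, and the invariant factors of ∂_2 are all 1, so H_1 = 0.
  H_2: rank ker ∂_2 − rank ∂_3 = (4 − 3) − 0 = 1, and there is no ∂_3, so H_2 = Z.

(K is a triangulation of the 2-sphere S^2.)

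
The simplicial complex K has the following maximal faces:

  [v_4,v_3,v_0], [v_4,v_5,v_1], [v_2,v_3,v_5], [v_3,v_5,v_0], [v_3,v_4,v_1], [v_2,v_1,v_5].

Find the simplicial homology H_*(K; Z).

H_0 = Z,  H_1 = Z,  H_2 = 0.

Fix the vertex order v_0 < v_1 < v_2 < v_3 < v_4 < v_5 and write every simplex with vertices in increasing order. Then dim K = 2 and the simplices of K are:

  0-simplices (6): [v_0], [v_1], [v_2], [v_3], [v_4], [v_5]
  1-simplices (12): [v_0,v_3], [v_0,v_4], [v_0,v_5], [v_1,v_2], [v_1,v_3], [v_1,v_4], [v_1,v_5], [v_2,v_3], [v_2,v_5], [v_3,v_4], [v_3,v_5], [v_4,v_5]
  2-simplices (6): [v_0,v_3,v_4], [v_0,v_3,v_5], [v_1,v_2,v_5], [v_1,v_3,v_4], [v_1,v_4,v_5], [v_2,v_3,v_5]

so the chain groups are C_0 ≅ Z^6, C_1 ≅ Z^12, C_2 ≅ Z^6.

∂_1: C_1 → C_0 sends each edge [p,q] (with p < q) to q − p.
As a 6×12 matrix over Z this has rank 5, with invariant factors (1,1,1,1,1).

Boundary ∂_2: C_2 → C_1 sends each 2-simplex [p,q,r] to [q,r] − [p,r] + [p,q]. For instance
  ∂[v_1,v_3,v_4] = [v_3,v_4] − [v_1,v_4] + [v_1,v_3],
  ∂[v_2,v_3,v_5] = [v_3,v_5] − [v_2,v_5] + [v_2,v_3].
The resulting 12×6 matrix has rank 6, and its Smith normal form has invariant factors (1,1,1,1,1,1).

From H_k ≅ ker(∂_k) / im(∂_{k+1}) we obtain:

  H_0: rank C_0 − rank ∂_1 = 6 − 5 = 1, and the invariant factors of ∂_1 are all 1, so H_0 ≅ Z.
  H_1: rank ker ∂_1 − rank ∂_2 = (12 − 5) − 6 = 1, and the invariant factors of ∂_2 are all 1, so H_1 ≅ Z.
  H_2: rank ker ∂_2 − rank ∂_3 = (6 − 6) − 0 = 0, and there is no ∂_3, so H_2 ≅ 0.

As a check, the Euler characteristic is 6 − 12 + 6 = 0, which agrees with 1 − 1 + 0 = 0.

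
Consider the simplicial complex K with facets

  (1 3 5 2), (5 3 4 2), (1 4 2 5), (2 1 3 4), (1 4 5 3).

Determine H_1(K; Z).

Fix the vertex order 1 < 2 < 3 < 4 < 5 and write every simplex with vertices in increasing order. Then dim K = 3 and the simplices of K are:

  0-simplices (5): [1], [2], [3], [4], [5]
  1-simplices (10): [1,2], [1,3], [1,4], [1,5], [2,3], [2,4], [2,5], [3,4], [3,5], [4,5]
  2-simplices (10): [1,2,3], [1,2,4], [1,2,5], [1,3,4], [1,3,5], [1,4,5], [2,3,4], [2,3,5], [2,4,5], [3,4,5]
  3-simplices (5): [1,2,3,4], [1,2,3,5], [1,2,4,5], [1,3,4,5], [2,3,4,5]

Hence C_0 ≅ Z^5, C_1 ≅ Z^10, C_2 ≅ Z^10, C_3 ≅ Z^5.

The boundary map ∂_1: C_1 → C_0 sends each edge [p,q] (with p < q) to q − p. For instance
  ∂[1,2] = [2] − [1].
As a 5×10 matrix over Z this has rank 4, with invariant factors (1,1,1,1).

Boundary ∂_2: C_2 → C_1 maps a triangle to the signed sum of its edges. For instance
  ∂[2,3,5] = [3,5] − [2,5] + [2,3],
  ∂[1,2,5] = [2,5] − [1,5] + [1,2].
The resulting 10×10 matrix has rank 6, and its Smith normal form has invariant factors (1,1,1,1,1,1).

The boundary map ∂_3: C_3 → C_2 sends each 3-simplex σ to the alternating sum Σ_i (−1)^i (σ with its i-th vertex removed). For instance
  ∂[2,3,4,5] = [3,4,5] − [2,4,5] + [2,3,5] − [2,3,4],
  ∂[1,2,3,4] = [2,3,4] − [1,3,4] + [1,2,4] − [1,2,3].
The 10×5 boundary matrix has rank 4 and Smith normal form diag(1,1,1,1).

Computing H_k = (kernel of ∂_k) / (image of ∂_{k+1}):

  H_1: rank ker ∂_1 − rank ∂_2 = (10 − 4) − 6 = 0, and the invariant factors of ∂_2 are all 1, so H_1 = 0.

H_1 = 0.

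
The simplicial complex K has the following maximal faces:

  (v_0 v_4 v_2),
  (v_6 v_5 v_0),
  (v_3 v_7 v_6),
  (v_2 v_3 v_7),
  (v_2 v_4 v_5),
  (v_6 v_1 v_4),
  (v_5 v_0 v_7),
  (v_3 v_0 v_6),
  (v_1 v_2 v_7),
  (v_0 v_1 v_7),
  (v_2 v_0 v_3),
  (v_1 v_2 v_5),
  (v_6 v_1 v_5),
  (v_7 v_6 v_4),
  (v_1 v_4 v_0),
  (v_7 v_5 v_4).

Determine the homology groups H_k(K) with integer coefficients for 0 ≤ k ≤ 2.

H_0 = Z,  H_1 = Z^2,  H_2 = Z.

K has 8 vertices, 24 edges, 16 triangles.
rank ∂_0 = 0, rank ∂_1 = 7 ⇒ b_0 = 8 − 0 − 7 = 1; all invariant factors of ∂_1 are 1 so no torsion. So H_0 = Z.
rank ∂_1 = 7, rank ∂_2 = 15 ⇒ b_1 = 24 − 7 − 15 = 2; all invariant factors of ∂_2 are 1 so no torsion. So H_1 = Z^2.
rank ∂_2 = 15, rank ∂_3 = 0 ⇒ b_2 = 16 − 15 − 0 = 1. So H_2 = Z.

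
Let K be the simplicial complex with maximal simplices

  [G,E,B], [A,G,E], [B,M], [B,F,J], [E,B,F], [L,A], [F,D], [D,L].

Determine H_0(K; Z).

H_0 ≅ Z.

Fix the vertex order A < B < D < E < F < G < J < L < M and write every simplex with vertices in increasing order. Then dim K = 2 and the simplices of K are:

  0-simplices (9): A, B, D, E, F, G, J, L, M
  1-simplices (13): AE, AG, AL, BE, BF, BG, BJ, BM, DF, DL, EF, EG, FJ
  2-simplices (4): AEG, BEF, BEG, BFJ

giving chain groups C_0 ≅ Z^9, C_1 ≅ Z^13, C_2 ≅ Z^4.

The boundary map ∂_1: C_1 → C_0 is given by ∂[p,q] = [q] − [p]. For instance
  ∂FJ = J − F.
As a 9×13 matrix over Z this has rank 8, with invariant factors (1,1,1,1,1,1,1,1).

The boundary map ∂_2: C_2 → C_1 acts by ∂[p,q,r] = [q,r] − [p,r] + [p,q]. For instance
  ∂AEG = EG − AG + AE,
  ∂BEF = EF − BF + BE.
As a 13×4 matrix over Z this has rank 4, with invariant factors (1,1,1,1).

Now H_k = ker ∂_k / im ∂_{k+1}, so:

  H_0: rank C_0 − rank ∂_1 = 9 − 8 = 1, and the invariant factors of ∂_1 are all 1, so H_0 ≅ Z.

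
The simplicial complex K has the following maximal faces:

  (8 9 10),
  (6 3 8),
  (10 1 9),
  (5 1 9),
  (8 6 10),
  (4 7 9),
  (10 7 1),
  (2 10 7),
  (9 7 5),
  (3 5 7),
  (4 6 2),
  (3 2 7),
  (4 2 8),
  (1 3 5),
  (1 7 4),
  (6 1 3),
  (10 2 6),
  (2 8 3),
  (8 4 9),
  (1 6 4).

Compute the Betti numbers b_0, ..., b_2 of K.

Take the total order 1 < 2 < 3 < 4 < 5 < 6 < 7 < 8 < 9 < 10 on the vertex set. Then K (dimension 2) consists of the simplices:

  0-simplices (10): [1], [2], [3], [4], [5], [6], [7], [8], [9], [10]
  1-simplices (30): (30 of them)
  2-simplices (20): (20 of them)

so the chain groups are C_0 ≅ Z^10, C_1 ≅ Z^30, C_2 ≅ Z^20.

∂_1: C_1 → C_0 maps an edge to its endpoints' difference, ∂[p,q] = q − p.
The resulting 10×30 matrix has rank 9, and its Smith normal form has invariant factors (1,1,1,1,1,1,1,1,1).

Boundary ∂_2: C_2 → C_1 acts by ∂[p,q,r] = [q,r] − [p,r] + [p,q]. For instance
  ∂[2,3,7] = [3,7] − [2,7] + [2,3],
  ∂[1,3,5] = [3,5] − [1,5] + [1,3].
This gives a 30×20 integer matrix of rank 20; reducing to Smith normal form yields diagonal entries (1,1,1,1,1,1,1,1,1,1,1,1,1,1,1,1,1,1,1,2).

Computing H_k = (kernel of ∂_k) / (image of ∂_{k+1}):

  H_0: rank C_0 − rank ∂_1 = 10 − 9 = 1, and the invariant factors of ∂_1 are all 1, so H_0 = Z.
  H_1: rank ker ∂_1 − rank ∂_2 = (30 − 9) − 20 = 1, and ∂_2 has invariant factor 2 > 1, so H_1 = Z ⊕ Z_2.
  H_2: rank ker ∂_2 − rank ∂_3 = (20 − 20) − 0 = 0, and there is no ∂_3, so H_2 = 0.

As a check, the Euler characteristic is 10 − 30 + 20 = 0, which agrees with 1 − 1 + 0 = 0.
(K is a triangulation of the Klein bottle.)

Hence the Betti numbers are b_0 = 1, b_1 = 1, b_2 = 0.

b_0 = 1, b_1 = 1, b_2 = 0.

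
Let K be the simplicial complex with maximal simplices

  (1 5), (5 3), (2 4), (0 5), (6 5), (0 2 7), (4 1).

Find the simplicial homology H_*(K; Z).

H_0 = Z,  H_1 = Z,  H_2 = 0.

K has 8 vertices, 9 edges, 1 triangle.
rank ∂_0 = 0, rank ∂_1 = 7 ⇒ b_0 = 8 − 0 − 7 = 1; all invariant factors of ∂_1 are 1 so no torsion. So H_0 ≅ Z.
rank ∂_1 = 7, rank ∂_2 = 1 ⇒ b_1 = 9 − 7 − 1 = 1; all invariant factors of ∂_2 are 1 so no torsion. So H_1 ≅ Z.
rank ∂_2 = 1, rank ∂_3 = 0 ⇒ b_2 = 1 − 1 − 0 = 0. So H_2 ≅ 0.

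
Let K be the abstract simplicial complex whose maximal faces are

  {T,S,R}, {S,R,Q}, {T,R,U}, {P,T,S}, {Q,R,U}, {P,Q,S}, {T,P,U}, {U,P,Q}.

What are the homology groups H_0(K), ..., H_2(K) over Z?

We work with the vertex ordering P < Q < R < S < T < U. The simplices of K, each written with vertices in increasing order, are:

  0-simplices (6): P, Q, R, S, T, U
  1-simplices (12): PQ, PS, PT, PU, QR, QS, QU, RS, RT, RU, ST, TU
  2-simplices (8): PQS, PQU, PST, PTU, QRS, QRU, RST, RTU

Hence C_0 ≅ Z^6, C_1 ≅ Z^12, C_2 ≅ Z^8.

∂_1: C_1 → C_0 maps an edge to its endpoints' difference, ∂[p,q] = q − p. For instance
  ∂QR = R − Q.
As a 6×12 matrix over Z this has rank 5, with invariant factors (1,1,1,1,1).

The boundary map ∂_2: C_2 → C_1 acts by ∂[p,q,r] = [q,r] − [p,r] + [p,q]. For instance
  ∂PTU = TU − PU + PT,
  ∂RST = ST − RT + RS.
As a 12×8 matrix over Z this has rank 7, with invariant factors (1,1,1,1,1,1,1).

From H_k ≅ ker(∂_k) / im(∂_{k+1}) we obtain:

  H_0: rank C_0 − rank ∂_1 = 6 − 5 = 1, and the invariant factors of ∂_1 are all 1, so H_0 = Z.
  H_1: rank ker ∂_1 − rank ∂_2 = (12 − 5) − 7 = 0, and the invariant factors of ∂_2 are all 1, so H_1 = 0.
  H_2: rank ker ∂_2 − rank ∂_3 = (8 − 7) − 0 = 1, and there is no ∂_3, so H_2 = Z.

H_0 = Z,  H_1 = 0,  H_2 = Z.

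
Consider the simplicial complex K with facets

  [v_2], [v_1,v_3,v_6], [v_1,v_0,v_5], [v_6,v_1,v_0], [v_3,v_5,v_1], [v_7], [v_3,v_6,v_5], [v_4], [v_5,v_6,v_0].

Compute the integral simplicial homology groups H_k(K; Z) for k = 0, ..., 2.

Take the total order v_0 < v_1 < v_2 < v_3 < v_4 < v_5 < v_6 < v_7 on the vertex set. Then K (dimension 2) consists of the simplices:

  0-simplices (8): [v_0], [v_1], [v_2], [v_3], [v_4], [v_5], [v_6], [v_7]
  1-simplices (9): [v_0,v_1], [v_0,v_5], [v_0,v_6], [v_1,v_3], [v_1,v_5], [v_1,v_6], [v_3,v_5], [v_3,v_6], [v_5,v_6]
  2-simplices (6): [v_0,v_1,v_5], [v_0,v_1,v_6], [v_0,v_5,v_6], [v_1,v_3,v_5], [v_1,v_3,v_6], [v_3,v_5,v_6]

giving chain groups C_0 ≅ Z^8, C_1 ≅ Z^9, C_2 ≅ Z^6.

∂_1: C_1 → C_0 maps an edge to its endpoints' difference, ∂[p,q] = q − p. For instance
  ∂[v_0,v_6] = [v_6] − [v_0].
As a 8×9 matrix over Z this has rank 4, with invariant factors (1,1,1,1).

∂_2: C_2 → C_1 sends each 2-simplex [p,q,r] to [q,r] − [p,r] + [p,q]. For instance
  ∂[v_0,v_5,v_6] = [v_5,v_6] − [v_0,v_6] + [v_0,v_5],
  ∂[v_3,v_5,v_6] = [v_5,v_6] − [v_3,v_6] + [v_3,v_5].
As a 9×6 matrix over Z this has rank 5, with invariant factors (1,1,1,1,1).

Reading off H_k = ker ∂_k / im ∂_{k+1}:

  H_0: rank C_0 − rank ∂_1 = 8 − 4 = 4, and the invariant factors of ∂_1 are all 1, so H_0 ≅ Z^4.
  H_1: rank ker ∂_1 − rank ∂_2 = (9 − 4) − 5 = 0, and the invariant factors of ∂_2 are all 1, so H_1 ≅ 0.
  H_2: rank ker ∂_2 − rank ∂_3 = (6 − 5) − 0 = 1, and there is no ∂_3, so H_2 ≅ Z.

H_0 ≅ Z^4,  H_1 = 0,  H_2 ≅ Z.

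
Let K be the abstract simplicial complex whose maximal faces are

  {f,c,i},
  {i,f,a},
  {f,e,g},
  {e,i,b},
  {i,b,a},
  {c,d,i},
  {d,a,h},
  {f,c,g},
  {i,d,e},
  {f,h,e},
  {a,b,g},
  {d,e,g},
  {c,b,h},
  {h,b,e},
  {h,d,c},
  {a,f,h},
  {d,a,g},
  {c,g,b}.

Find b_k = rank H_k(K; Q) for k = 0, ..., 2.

b_0 = 1, b_1 = 2, b_2 = 1.

Order the vertices as a < b < c < d < e < f < g < h < i. Listing each simplex with vertices in this order, K has dimension 2 with simplices:

  0-simplices (9): a, b, c, d, e, f, g, h, i
  1-simplices (27): ab, ad, af, ag, ah, ai, bc, be, bg, bh, bi, cd, cf, cg, ch, ci, de, dg, dh, di, ef, eg, eh, ei, fg, fh, fi
  2-simplices (18): abg, abi, adg, adh, afh, afi, bcg, bch, beh, bei, cdh, cdi, cfg, cfi, deg, dei, efg, efh

Hence C_0 ≅ Z^9, C_1 ≅ Z^27, C_2 ≅ Z^18.

The boundary map ∂_1: C_1 → C_0 is given by ∂[p,q] = [q] − [p]. For instance
  ∂bh = h − b.
The resulting 9×27 matrix has rank 8, and its Smith normal form has invariant factors (1,1,1,1,1,1,1,1).

Boundary ∂_2: C_2 → C_1 maps a triangle to the signed sum of its edges. For instance
  ∂abi = bi − ai + ab,
  ∂efh = fh − eh + ef.
As a 27×18 matrix over Z this has rank 17, with invariant factors (1,1,1,1,1,1,1,1,1,1,1,1,1,1,1,1,1).

Reading off H_k = ker ∂_k / im ∂_{k+1}:

  H_0: rank C_0 − rank ∂_1 = 9 − 8 = 1, and the invariant factors of ∂_1 are all 1, so H_0 = Z.
  H_1: rank ker ∂_1 − rank ∂_2 = (27 − 8) − 17 = 2, and the invariant factors of ∂_2 are all 1, so H_1 = Z^2.
  H_2: rank ker ∂_2 − rank ∂_3 = (18 − 17) − 0 = 1, and there is no ∂_3, so H_2 = Z.

(K is a triangulation of the torus T^2.)

Hence the Betti numbers are b_0 = 1, b_1 = 2, b_2 = 1.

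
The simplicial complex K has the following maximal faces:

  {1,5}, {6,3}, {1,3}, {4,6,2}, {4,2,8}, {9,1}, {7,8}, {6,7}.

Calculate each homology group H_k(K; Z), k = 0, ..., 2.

We work with the vertex ordering 1 < 2 < 3 < 4 < 5 < 6 < 7 < 8 < 9. The simplices of K, each written with vertices in increasing order, are:

  0-simplices (9): [1], [2], [3], [4], [5], [6], [7], [8], [9]
  1-simplices (11): [1,3], [1,5], [1,9], [2,4], [2,6], [2,8], [3,6], [4,6], [4,8], [6,7], [7,8]
  2-simplices (2): [2,4,6], [2,4,8]

giving chain groups C_0 ≅ Z^9, C_1 ≅ Z^11, C_2 ≅ Z^2.

∂_1: C_1 → C_0 is given by ∂[p,q] = [q] − [p]. For instance
  ∂[2,8] = [8] − [2].
As a 9×11 matrix over Z this has rank 8, with invariant factors (1,1,1,1,1,1,1,1).

Boundary ∂_2: C_2 → C_1 acts by ∂[p,q,r] = [q,r] − [p,r] + [p,q]. For instance
  ∂[2,4,8] = [4,8] − [2,8] + [2,4],
  ∂[2,4,6] = [4,6] − [2,6] + [2,4].
The resulting 11×2 matrix has rank 2, and its Smith normal form has invariant factors (1,1).

Computing H_k = (kernel of ∂_k) / (image of ∂_{k+1}):

  H_0: rank C_0 − rank ∂_1 = 9 − 8 = 1, and the invariant factors of ∂_1 are all 1, so H_0 ≅ Z.
  H_1: rank ker ∂_1 − rank ∂_2 = (11 − 8) − 2 = 1, and the invariant factors of ∂_2 are all 1, so H_1 ≅ Z.
  H_2: rank ker ∂_2 − rank ∂_3 = (2 − 2) − 0 = 0, and there is no ∂_3, so H_2 ≅ 0.

As a check, the Euler characteristic is 9 − 11 + 2 = 0, which agrees with 1 − 1 + 0 = 0.

H_0 ≅ Z,  H_1 ≅ Z,  H_2 = 0.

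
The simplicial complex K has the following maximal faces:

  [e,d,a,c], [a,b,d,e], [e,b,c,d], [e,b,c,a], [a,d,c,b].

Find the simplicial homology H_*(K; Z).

Order the vertices as a < b < c < d < e. Listing each simplex with vertices in this order, K has dimension 3 with simplices:

  0-simplices (5): a, b, c, d, e
  1-simplices (10): ab, ac, ad, ae, bc, bd, be, cd, ce, de
  2-simplices (10): abc, abd, abe, acd, ace, ade, bcd, bce, bde, cde
  3-simplices (5): abcd, abce, abde, acde, bcde

giving chain groups C_0 ≅ Z^5, C_1 ≅ Z^10, C_2 ≅ Z^10, C_3 ≅ Z^5.

Boundary ∂_1: C_1 → C_0 is given by ∂[p,q] = [q] − [p].
The resulting 5×10 matrix has rank 4, and its Smith normal form has invariant factors (1,1,1,1).

Boundary ∂_2: C_2 → C_1 maps a triangle to the signed sum of its edges. For instance
  ∂abc = bc − ac + ab,
  ∂bde = de − be + bd.
The 10×10 boundary matrix has rank 6 and Smith normal form diag(1,1,1,1,1,1).

Boundary ∂_3: C_3 → C_2 sends each 3-simplex σ to the alternating sum Σ_i (−1)^i (σ with its i-th vertex removed). For instance
  ∂abce = bce − ace + abe − abc,
  ∂bcde = cde − bde + bce − bcd.
As a 10×5 matrix over Z this has rank 4, with invariant factors (1,1,1,1).

From H_k ≅ ker(∂_k) / im(∂_{k+1}) we obtain:

  H_0: rank C_0 − rank ∂_1 = 5 − 4 = 1, and the invariant factors of ∂_1 are all 1, so H_0 = Z.
  H_1: rank ker ∂_1 − rank ∂_2 = (10 − 4) − 6 = 0, and the invariant factors of ∂_2 are all 1, so H_1 = 0.
  H_2: rank ker ∂_2 − rank ∂_3 = (10 − 6) − 4 = 0, and the invariant factors of ∂_3 are all 1, so H_2 = 0.
  H_3: rank ker ∂_3 − rank ∂_4 = (5 − 4) − 0 = 1, and there is no ∂_4, so H_3 = Z.

As a check, the Euler characteristic is 5 − 10 + 10 − 5 = 0, which agrees with 1 − 0 + 0 − 1 = 0.

H_0 = Z,  H_1 = 0,  H_2 = 0,  H_3 = Z.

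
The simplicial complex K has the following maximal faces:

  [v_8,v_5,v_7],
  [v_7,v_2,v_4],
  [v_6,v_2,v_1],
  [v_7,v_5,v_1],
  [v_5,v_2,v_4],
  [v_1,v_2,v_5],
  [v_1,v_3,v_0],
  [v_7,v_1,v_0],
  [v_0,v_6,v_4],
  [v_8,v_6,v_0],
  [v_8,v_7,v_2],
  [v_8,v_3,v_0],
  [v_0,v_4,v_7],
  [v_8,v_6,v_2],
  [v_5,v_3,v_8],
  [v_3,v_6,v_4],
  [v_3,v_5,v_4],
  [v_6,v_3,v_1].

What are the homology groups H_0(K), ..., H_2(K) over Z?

We work with the vertex ordering v_0 < v_1 < v_2 < v_3 < v_4 < v_5 < v_6 < v_7 < v_8. The simplices of K, each written with vertices in increasing order, are:

  0-simplices (9): [v_0], [v_1], [v_2], [v_3], [v_4], [v_5], [v_6], [v_7], [v_8]
  1-simplices (27): (27 of them)
  2-simplices (18): (18 of them)

Hence C_0 ≅ Z^9, C_1 ≅ Z^27, C_2 ≅ Z^18.

∂_1: C_1 → C_0 is given by ∂[p,q] = [q] − [p].
The 9×27 boundary matrix has rank 8 and Smith normal form diag(1,1,1,1,1,1,1,1).

The boundary map ∂_2: C_2 → C_1 sends each 2-simplex [p,q,r] to [q,r] − [p,r] + [p,q]. For instance
  ∂[v_1,v_2,v_5] = [v_2,v_5] − [v_1,v_5] + [v_1,v_2],
  ∂[v_1,v_3,v_6] = [v_3,v_6] − [v_1,v_6] + [v_1,v_3].
The 27×18 boundary matrix has rank 18 and Smith normal form diag(1,1,1,1,1,1,1,1,1,1,1,1,1,1,1,1,1,2).

Reading off H_k = ker ∂_k / im ∂_{k+1}:

  H_0: rank C_0 − rank ∂_1 = 9 − 8 = 1, and the invariant factors of ∂_1 are all 1, so H_0 = Z.
  H_1: rank ker ∂_1 − rank ∂_2 = (27 − 8) − 18 = 1, and ∂_2 has invariant factor 2 > 1, so H_1 = Z ⊕ Z/2.
  H_2: rank ker ∂_2 − rank ∂_3 = (18 − 18) − 0 = 0, and there is no ∂_3, so H_2 = 0.

H_0 ≅ Z,  H_1 ≅ Z ⊕ Z/2,  H_2 = 0.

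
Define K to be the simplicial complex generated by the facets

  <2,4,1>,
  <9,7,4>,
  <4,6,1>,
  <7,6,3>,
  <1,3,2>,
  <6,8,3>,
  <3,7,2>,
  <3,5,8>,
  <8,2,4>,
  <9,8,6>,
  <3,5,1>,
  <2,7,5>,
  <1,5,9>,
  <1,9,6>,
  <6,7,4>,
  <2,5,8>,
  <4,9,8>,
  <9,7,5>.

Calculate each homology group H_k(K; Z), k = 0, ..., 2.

We work with the vertex ordering 1 < 2 < 3 < 4 < 5 < 6 < 7 < 8 < 9. The simplices of K, each written with vertices in increasing order, are:

  0-simplices (9): [1], [2], [3], [4], [5], [6], [7], [8], [9]
  1-simplices (27): (27 of them)
  2-simplices (18): [1,2,3], [1,2,4], [1,3,5], [1,4,6], [1,5,9], [1,6,9], [2,3,7], [2,4,8], [2,5,7], [2,5,8], [3,5,8], [3,6,7], [3,6,8], [4,6,7], [4,7,9], [4,8,9], [5,7,9], [6,8,9]

Hence C_0 ≅ Z^9, C_1 ≅ Z^27, C_2 ≅ Z^18.

∂_1: C_1 → C_0 sends each edge [p,q] (with p < q) to q − p.
This gives a 9×27 integer matrix of rank 8; reducing to Smith normal form yields diagonal entries (1,1,1,1,1,1,1,1).

The boundary map ∂_2: C_2 → C_1 maps a triangle to the signed sum of its edges. For instance
  ∂[3,6,8] = [6,8] − [3,8] + [3,6],
  ∂[6,8,9] = [8,9] − [6,9] + [6,8].
The resulting 27×18 matrix has rank 18, and its Smith normal form has invariant factors (1,1,1,1,1,1,1,1,1,1,1,1,1,1,1,1,1,2).

Computing H_k = (kernel of ∂_k) / (image of ∂_{k+1}):

  H_0: rank C_0 − rank ∂_1 = 9 − 8 = 1, and the invariant factors of ∂_1 are all 1, so H_0 ≅ Z.
  H_1: rank ker ∂_1 − rank ∂_2 = (27 − 8) − 18 = 1, and ∂_2 has invariant factor 2 > 1, so H_1 ≅ Z × Z/2.
  H_2: rank ker ∂_2 − rank ∂_3 = (18 − 18) − 0 = 0, and there is no ∂_3, so H_2 ≅ 0.

H_0 = Z,  H_1 = Z × Z/2,  H_2 = 0.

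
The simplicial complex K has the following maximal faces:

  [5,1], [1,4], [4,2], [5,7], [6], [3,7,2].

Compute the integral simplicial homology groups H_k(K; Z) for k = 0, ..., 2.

H_0 = Z^2,  H_1 = Z,  H_2 = 0.

K has 7 vertices, 7 edges, 1 triangle.
rank ∂_0 = 0, rank ∂_1 = 5 ⇒ b_0 = 7 − 0 − 5 = 2; all invariant factors of ∂_1 are 1 so no torsion. So H_0 = Z^2.
rank ∂_1 = 5, rank ∂_2 = 1 ⇒ b_1 = 7 − 5 − 1 = 1; all invariant factors of ∂_2 are 1 so no torsion. So H_1 = Z.
rank ∂_2 = 1, rank ∂_3 = 0 ⇒ b_2 = 1 − 1 − 0 = 0. So H_2 = 0.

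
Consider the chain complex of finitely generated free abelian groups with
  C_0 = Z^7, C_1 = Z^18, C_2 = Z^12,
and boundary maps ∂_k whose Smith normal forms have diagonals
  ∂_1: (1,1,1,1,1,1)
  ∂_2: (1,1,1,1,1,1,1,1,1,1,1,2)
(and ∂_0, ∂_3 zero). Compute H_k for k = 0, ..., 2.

H_0: b_0 = 7 − 0 − 6 = 1; torsion from ∂_1 factors > 1: none. So H_0 ≅ Z.
H_1: b_1 = 18 − 6 − 12 = 0; torsion from ∂_2 factors > 1: [2]. So H_1 ≅ Z/2Z.
H_2: b_2 = 12 − 12 − 0 = 0; torsion from ∂_3 factors > 1: none. So H_2 ≅ 0.

H_0 ≅ Z,  H_1 ≅ Z/2Z,  H_2 = 0.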